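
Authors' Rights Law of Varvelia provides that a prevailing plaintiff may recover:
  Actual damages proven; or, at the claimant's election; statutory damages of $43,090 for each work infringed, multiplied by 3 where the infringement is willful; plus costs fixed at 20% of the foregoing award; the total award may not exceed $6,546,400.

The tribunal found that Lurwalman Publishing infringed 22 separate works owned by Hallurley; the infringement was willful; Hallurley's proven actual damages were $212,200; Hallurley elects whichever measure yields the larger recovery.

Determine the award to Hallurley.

Award: $3,412,728

Statutory damages: 22 × $43,090 = $947,980
Trebled: 3 × $947,980 = $2,843,940
Greater of actual damages ($212,200) or enhanced statutory damages ($2,843,940): $2,843,940
Costs: 20% of $2,843,940 = $568,788
Award plus costs: $2,843,940 + $568,788 = $3,412,728
Cap at $6,546,400: $3,412,728 is within the cap, no reduction.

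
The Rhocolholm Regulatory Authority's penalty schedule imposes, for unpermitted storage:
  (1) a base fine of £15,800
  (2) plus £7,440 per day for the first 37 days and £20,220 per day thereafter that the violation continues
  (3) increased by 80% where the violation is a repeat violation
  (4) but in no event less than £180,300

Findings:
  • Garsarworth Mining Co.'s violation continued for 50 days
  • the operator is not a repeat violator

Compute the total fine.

£553,940

First 37 days: 37 × £7,440 = £275,280
Remaining days: (50 − 37) × £20,220 = £262,860
Per-day component: £275,280 + £262,860 = £538,140
Base plus per-day: £15,800 + £538,140 = £553,940
The operator is not a repeat violator: no 80% increase.
Minimum £180,300: £553,940 meets the minimum, no increase.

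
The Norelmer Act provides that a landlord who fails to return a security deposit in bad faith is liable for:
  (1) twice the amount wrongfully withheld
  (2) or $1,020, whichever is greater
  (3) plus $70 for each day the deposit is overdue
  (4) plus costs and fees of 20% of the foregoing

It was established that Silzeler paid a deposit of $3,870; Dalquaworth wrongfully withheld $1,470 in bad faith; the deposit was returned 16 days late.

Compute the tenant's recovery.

Doubled: 2 × $1,470 = $2,940
Minimum $1,020: $2,940 meets the minimum, no increase.
Late-return penalty: 16 × $70 = $1,120
Damages plus late penalty: $2,940 + $1,120 = $4,060
Costs and fees: 20% of $4,060 = $812
Total recovery: $4,060 + $812 = $4,872

$4,872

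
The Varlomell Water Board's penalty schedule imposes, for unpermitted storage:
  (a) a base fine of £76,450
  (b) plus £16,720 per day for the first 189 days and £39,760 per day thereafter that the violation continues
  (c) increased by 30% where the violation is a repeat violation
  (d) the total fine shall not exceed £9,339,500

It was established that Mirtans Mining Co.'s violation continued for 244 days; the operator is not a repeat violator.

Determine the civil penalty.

£5,423,330

First 189 days: 189 × £16,720 = £3,160,080
Remaining days: (244 − 189) × £39,760 = £2,186,800
Per-day component: £3,160,080 + £2,186,800 = £5,346,880
Base plus per-day: £76,450 + £5,346,880 = £5,423,330
The operator is not a repeat violator: no 30% increase.
Cap at £9,339,500: £5,423,330 is within the cap, no reduction.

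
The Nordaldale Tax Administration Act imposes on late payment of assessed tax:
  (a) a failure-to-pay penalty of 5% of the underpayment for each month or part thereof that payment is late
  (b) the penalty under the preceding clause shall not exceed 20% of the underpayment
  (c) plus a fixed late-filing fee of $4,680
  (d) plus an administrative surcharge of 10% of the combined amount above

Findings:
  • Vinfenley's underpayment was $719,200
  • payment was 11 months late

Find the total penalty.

Accrued rate: 5% × 11 = 55%, capped at 20% → 20%
Failure-to-pay penalty: 20% of $719,200 = $143,840
Penalty before surcharge: $143,840 + $4,680 = $148,520
Administrative surcharge: 10% of $148,520 = $14,852
Total penalty: $148,520 + $14,852 = $163,372

$163,372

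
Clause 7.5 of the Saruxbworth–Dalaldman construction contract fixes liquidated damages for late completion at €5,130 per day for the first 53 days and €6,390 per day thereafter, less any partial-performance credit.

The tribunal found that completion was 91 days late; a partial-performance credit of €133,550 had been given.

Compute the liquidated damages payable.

First 53 days: 53 × €5,130 = €271,890
Remaining days: (91 − 53) × €6,390 = €242,820
Accrued per-day damages: €271,890 + €242,820 = €514,710
Less partial-performance credit: €514,710 − €133,550 = €381,160

Liquidated damages: €381,160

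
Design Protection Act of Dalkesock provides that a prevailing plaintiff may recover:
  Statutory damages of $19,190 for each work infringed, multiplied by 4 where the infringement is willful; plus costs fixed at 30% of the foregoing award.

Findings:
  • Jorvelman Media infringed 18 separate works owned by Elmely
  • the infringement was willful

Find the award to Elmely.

Statutory damages: 18 × $19,190 = $345,420
Multiplied by 4: 4 × $345,420 = $1,381,680
Costs: 30% of $1,381,680 = $414,504
Award plus costs: $1,381,680 + $414,504 = $1,796,184

$1,796,184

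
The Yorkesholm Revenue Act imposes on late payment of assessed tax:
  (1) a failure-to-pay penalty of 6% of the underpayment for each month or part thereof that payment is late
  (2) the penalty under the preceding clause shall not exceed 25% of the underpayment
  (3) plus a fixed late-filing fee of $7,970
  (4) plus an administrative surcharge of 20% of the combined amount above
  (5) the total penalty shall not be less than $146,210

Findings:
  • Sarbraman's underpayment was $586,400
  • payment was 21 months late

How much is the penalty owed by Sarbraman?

Accrued rate: 6% × 21 = 126%, capped at 25% → 25%
Failure-to-pay penalty: 25% of $586,400 = $146,600
Penalty before surcharge: $146,600 + $7,970 = $154,570
Administrative surcharge: 20% of $154,570 = $30,914
Total penalty: $154,570 + $30,914 = $185,484
Minimum $146,210: $185,484 meets the minimum, no increase.

$185,484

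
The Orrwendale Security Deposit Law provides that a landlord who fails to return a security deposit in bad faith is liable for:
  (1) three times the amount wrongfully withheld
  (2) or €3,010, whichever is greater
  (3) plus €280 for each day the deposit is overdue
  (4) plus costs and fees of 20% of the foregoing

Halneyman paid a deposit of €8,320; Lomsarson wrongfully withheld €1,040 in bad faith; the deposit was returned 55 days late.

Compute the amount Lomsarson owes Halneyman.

Trebled: 3 × €1,040 = €3,120
Minimum €3,010: €3,120 meets the minimum, no increase.
Late-return penalty: 55 × €280 = €15,400
Damages plus late penalty: €3,120 + €15,400 = €18,520
Costs and fees: 20% of €18,520 = €3,704
Total recovery: €18,520 + €3,704 = €22,224

€22,224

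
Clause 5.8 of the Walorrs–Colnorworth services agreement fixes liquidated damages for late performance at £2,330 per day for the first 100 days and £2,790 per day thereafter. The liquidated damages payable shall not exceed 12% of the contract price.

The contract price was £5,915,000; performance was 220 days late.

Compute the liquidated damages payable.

£567,800

First 100 days: 100 × £2,330 = £233,000
Remaining days: (220 − 100) × £2,790 = £334,800
Accrued per-day damages: £233,000 + £334,800 = £567,800
Cap: 12% of £5,915,000 = £709,800
Cap at £709,800: £567,800 is within the cap, no reduction.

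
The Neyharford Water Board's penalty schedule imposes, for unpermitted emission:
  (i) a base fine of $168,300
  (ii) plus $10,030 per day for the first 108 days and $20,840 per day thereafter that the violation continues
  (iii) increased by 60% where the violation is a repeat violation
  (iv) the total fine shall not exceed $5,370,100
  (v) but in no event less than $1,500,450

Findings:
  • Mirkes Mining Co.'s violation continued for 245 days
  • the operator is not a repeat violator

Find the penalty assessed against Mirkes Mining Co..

First 108 days: 108 × $10,030 = $1,083,240
Remaining days: (245 − 108) × $20,840 = $2,855,080
Per-day component: $1,083,240 + $2,855,080 = $3,938,320
Base plus per-day: $168,300 + $3,938,320 = $4,106,620
The operator is not a repeat violator: no 60% increase.
Cap at $5,370,100: $4,106,620 is within the cap, no reduction.
Minimum $1,500,450: $4,106,620 meets the minimum, no increase.

$4,106,620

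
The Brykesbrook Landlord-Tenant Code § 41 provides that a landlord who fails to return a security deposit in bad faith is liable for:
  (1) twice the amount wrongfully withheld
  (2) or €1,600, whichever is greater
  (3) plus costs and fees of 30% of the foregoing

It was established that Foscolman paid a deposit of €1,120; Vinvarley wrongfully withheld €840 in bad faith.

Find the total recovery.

€2,184

Doubled: 2 × €840 = €1,680
Minimum €1,600: €1,680 meets the minimum, no increase.
Costs and fees: 30% of €1,680 = €504
Total recovery: €1,680 + €504 = €2,184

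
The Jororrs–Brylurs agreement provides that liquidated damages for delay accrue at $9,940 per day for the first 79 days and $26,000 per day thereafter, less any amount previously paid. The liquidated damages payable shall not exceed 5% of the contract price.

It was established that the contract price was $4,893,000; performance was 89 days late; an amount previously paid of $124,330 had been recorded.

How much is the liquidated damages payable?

$244,650

First 79 days: 79 × $9,940 = $785,260
Remaining days: (89 − 79) × $26,000 = $260,000
Accrued per-day damages: $785,260 + $260,000 = $1,045,260
Less amount previously paid: $1,045,260 − $124,330 = $920,930
Cap: 5% of $4,893,000 = $244,650
Cap at $244,650: $920,930 exceeds the cap → $244,650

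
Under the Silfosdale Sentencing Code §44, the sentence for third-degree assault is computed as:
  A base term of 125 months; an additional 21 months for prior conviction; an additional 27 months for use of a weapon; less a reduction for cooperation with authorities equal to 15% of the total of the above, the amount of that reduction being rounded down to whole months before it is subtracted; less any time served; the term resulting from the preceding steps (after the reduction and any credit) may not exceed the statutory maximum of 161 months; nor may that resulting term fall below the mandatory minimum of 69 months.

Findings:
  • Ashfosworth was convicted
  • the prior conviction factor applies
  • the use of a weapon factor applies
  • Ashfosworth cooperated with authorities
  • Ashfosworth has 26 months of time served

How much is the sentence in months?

Prior conviction enhancement: +21 months
Use of a weapon enhancement: +27 months
Adjusted term: 125 months + 21 months + 27 months = 173 months
Cooperation with authorities reduction: 15% of 173 months = 25 months (rounded down)
After reduction: 173 − 25 = 148 months
Less time served: 148 months − 26 months = 122 months
Cap at 161 months: 122 months is within the cap, no reduction.
Minimum 69 months: 122 months meets the minimum, no increase.

122 months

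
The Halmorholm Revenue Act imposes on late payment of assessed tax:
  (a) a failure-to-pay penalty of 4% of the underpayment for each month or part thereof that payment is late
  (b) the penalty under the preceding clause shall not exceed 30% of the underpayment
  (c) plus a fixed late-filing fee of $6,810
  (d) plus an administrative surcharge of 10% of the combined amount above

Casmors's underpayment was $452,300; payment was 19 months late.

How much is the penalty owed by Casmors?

Accrued rate: 4% × 19 = 76%, capped at 30% → 30%
Failure-to-pay penalty: 30% of $452,300 = $135,690
Penalty before surcharge: $135,690 + $6,810 = $142,500
Administrative surcharge: 10% of $142,500 = $14,250
Total penalty: $142,500 + $14,250 = $156,750

$156,750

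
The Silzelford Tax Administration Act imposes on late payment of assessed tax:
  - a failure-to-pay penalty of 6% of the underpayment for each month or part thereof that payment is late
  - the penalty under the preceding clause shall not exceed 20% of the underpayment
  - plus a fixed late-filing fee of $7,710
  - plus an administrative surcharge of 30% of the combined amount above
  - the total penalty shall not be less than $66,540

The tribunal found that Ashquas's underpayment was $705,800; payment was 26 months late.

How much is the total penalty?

$193,531

Accrued rate: 6% × 26 = 156%, capped at 20% → 20%
Failure-to-pay penalty: 20% of $705,800 = $141,160
Penalty before surcharge: $141,160 + $7,710 = $148,870
Administrative surcharge: 30% of $148,870 = $44,661
Total penalty: $148,870 + $44,661 = $193,531
Minimum $66,540: $193,531 meets the minimum, no increase.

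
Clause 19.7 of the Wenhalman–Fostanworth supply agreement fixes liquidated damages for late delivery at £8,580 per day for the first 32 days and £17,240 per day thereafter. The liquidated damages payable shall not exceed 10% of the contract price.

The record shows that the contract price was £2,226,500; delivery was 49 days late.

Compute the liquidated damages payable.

First 32 days: 32 × £8,580 = £274,560
Remaining days: (49 − 32) × £17,240 = £293,080
Accrued per-day damages: £274,560 + £293,080 = £567,640
Cap: 10% of £2,226,500 = £222,650
Cap at £222,650: £567,640 exceeds the cap → £222,650

Liquidated damages: £222,650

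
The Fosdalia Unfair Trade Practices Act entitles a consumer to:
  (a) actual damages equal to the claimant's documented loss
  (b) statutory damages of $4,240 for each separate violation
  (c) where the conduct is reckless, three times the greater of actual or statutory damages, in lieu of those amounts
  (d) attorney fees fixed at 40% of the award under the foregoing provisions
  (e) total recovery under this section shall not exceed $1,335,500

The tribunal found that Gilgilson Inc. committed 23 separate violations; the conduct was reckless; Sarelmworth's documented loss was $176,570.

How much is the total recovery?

Statutory damages: 23 × $4,240 = $97,520
Greater of actual damages ($176,570) or statutory damages ($97,520): $176,570
Trebled: 3 × $176,570 = $529,710
Attorney fees: 40% of $529,710 = $211,884
Total before cap: $529,710 + $211,884 = $741,594
Cap at $1,335,500: $741,594 is within the cap, no reduction.

$741,594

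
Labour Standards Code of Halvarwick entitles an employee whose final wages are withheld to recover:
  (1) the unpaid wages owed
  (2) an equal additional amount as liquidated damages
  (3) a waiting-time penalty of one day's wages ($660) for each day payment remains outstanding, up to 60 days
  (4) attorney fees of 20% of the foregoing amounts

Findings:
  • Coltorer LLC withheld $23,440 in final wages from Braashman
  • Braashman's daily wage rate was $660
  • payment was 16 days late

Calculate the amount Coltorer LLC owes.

Liquidated damages (equal amount): $23,440
Penalty days: min(16, 60) = 16
Waiting-time penalty: 16 × $660 = $10,560
Subtotal: $23,440 + $23,440 + $10,560 = $57,440
Attorney fees: 20% of $57,440 = $11,488
Total award: $57,440 + $11,488 = $68,928

Total award: $68,928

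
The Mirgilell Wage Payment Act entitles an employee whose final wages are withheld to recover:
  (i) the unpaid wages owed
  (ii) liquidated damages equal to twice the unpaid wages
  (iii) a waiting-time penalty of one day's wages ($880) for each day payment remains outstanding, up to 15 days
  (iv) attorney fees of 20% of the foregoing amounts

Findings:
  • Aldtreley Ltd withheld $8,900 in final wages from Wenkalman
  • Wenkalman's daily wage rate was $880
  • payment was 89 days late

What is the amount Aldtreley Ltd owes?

Doubled: 2 × $8,900 = $17,800
Penalty days: min(89, 15) = 15
Waiting-time penalty: 15 × $880 = $13,200
Subtotal: $8,900 + $17,800 + $13,200 = $39,900
Attorney fees: 20% of $39,900 = $7,980
Total award: $39,900 + $7,980 = $47,880

Total award: $47,880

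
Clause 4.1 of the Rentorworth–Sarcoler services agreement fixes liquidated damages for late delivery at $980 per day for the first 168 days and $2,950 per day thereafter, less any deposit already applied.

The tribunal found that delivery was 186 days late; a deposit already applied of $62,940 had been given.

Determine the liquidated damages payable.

$154,800

First 168 days: 168 × $980 = $164,640
Remaining days: (186 − 168) × $2,950 = $53,100
Accrued per-day damages: $164,640 + $53,100 = $217,740
Less deposit already applied: $217,740 − $62,940 = $154,800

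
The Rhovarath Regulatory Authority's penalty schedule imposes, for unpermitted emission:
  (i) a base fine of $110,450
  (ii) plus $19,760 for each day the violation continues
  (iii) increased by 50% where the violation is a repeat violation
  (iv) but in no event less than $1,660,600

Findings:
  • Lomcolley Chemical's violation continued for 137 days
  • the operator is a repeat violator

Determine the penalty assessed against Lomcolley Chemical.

$4,226,355

Per-day component: 137 × $19,760 = $2,707,120
Base plus per-day: $110,450 + $2,707,120 = $2,817,570
Enhancement: 50% of $2,817,570 = $1,408,785
Enhanced fine: $2,817,570 + $1,408,785 = $4,226,355
Minimum $1,660,600: $4,226,355 meets the minimum, no increase.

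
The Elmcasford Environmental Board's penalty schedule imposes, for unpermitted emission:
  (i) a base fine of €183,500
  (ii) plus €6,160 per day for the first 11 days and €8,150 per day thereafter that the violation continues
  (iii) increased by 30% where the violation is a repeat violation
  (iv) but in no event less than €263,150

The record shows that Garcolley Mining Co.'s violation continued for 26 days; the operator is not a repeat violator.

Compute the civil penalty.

€373,510

First 11 days: 11 × €6,160 = €67,760
Remaining days: (26 − 11) × €8,150 = €122,250
Per-day component: €67,760 + €122,250 = €190,010
Base plus per-day: €183,500 + €190,010 = €373,510
The operator is not a repeat violator: no 30% increase.
Minimum €263,150: €373,510 meets the minimum, no increase.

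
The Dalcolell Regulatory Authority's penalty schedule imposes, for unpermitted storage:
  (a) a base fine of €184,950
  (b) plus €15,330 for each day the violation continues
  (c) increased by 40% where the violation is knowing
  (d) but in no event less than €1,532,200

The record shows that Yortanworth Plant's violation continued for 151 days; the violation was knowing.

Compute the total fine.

€3,499,692

Per-day component: 151 × €15,330 = €2,314,830
Base plus per-day: €184,950 + €2,314,830 = €2,499,780
Enhancement: 40% of €2,499,780 = €999,912
Enhanced fine: €2,499,780 + €999,912 = €3,499,692
Minimum €1,532,200: €3,499,692 meets the minimum, no increase.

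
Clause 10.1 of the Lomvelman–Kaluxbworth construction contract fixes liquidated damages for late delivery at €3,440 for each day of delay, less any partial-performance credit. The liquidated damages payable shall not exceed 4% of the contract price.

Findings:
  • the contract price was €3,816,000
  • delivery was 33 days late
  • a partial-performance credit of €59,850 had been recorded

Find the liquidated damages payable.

€53,670

Per-day damages: 33 × €3,440 = €113,520
Less partial-performance credit: €113,520 − €59,850 = €53,670
Cap: 4% of €3,816,000 = €152,640
Cap at €152,640: €53,670 is within the cap, no reduction.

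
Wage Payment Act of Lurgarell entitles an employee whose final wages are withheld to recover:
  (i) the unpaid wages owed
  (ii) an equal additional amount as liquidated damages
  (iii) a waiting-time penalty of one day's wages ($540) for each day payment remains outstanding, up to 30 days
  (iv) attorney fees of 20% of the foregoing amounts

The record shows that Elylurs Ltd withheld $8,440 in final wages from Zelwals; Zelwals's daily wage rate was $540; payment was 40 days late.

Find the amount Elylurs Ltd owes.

$39,696

Liquidated damages (equal amount): $8,440
Penalty days: min(40, 30) = 30
Waiting-time penalty: 30 × $540 = $16,200
Subtotal: $8,440 + $8,440 + $16,200 = $33,080
Attorney fees: 20% of $33,080 = $6,616
Total award: $33,080 + $6,616 = $39,696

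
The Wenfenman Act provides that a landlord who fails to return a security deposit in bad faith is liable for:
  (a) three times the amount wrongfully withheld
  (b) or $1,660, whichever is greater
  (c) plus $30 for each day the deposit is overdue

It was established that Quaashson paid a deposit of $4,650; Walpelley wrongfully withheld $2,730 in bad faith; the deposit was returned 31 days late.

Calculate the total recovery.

$9,120

Trebled: 3 × $2,730 = $8,190
Minimum $1,660: $8,190 meets the minimum, no increase.
Late-return penalty: 31 × $30 = $930
Damages plus late penalty: $8,190 + $930 = $9,120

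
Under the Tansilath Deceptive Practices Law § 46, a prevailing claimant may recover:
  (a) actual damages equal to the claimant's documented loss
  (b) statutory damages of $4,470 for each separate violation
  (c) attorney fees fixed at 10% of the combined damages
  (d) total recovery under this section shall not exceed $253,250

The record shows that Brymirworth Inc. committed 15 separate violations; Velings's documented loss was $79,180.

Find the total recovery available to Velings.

$160,853

Statutory damages: 15 × $4,470 = $67,050
Combined damages: $79,180 + $67,050 = $146,230
Attorney fees: 10% of $146,230 = $14,623
Total before cap: $146,230 + $14,623 = $160,853
Cap at $253,250: $160,853 is within the cap, no reduction.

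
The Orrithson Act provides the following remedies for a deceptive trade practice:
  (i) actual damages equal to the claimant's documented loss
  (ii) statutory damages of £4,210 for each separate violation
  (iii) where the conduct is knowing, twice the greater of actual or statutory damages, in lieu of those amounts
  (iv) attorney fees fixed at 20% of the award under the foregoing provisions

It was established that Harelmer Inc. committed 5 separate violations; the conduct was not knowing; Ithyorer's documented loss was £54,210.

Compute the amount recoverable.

Statutory damages: 5 × £4,210 = £21,050
Conduct not knowing: the in-lieu enhancement does not apply.
Actual plus statutory damages: £54,210 + £21,050 = £75,260
Attorney fees: 20% of £75,260 = £15,052
Total recovery: £75,260 + £15,052 = £90,312

Total recovery: £90,312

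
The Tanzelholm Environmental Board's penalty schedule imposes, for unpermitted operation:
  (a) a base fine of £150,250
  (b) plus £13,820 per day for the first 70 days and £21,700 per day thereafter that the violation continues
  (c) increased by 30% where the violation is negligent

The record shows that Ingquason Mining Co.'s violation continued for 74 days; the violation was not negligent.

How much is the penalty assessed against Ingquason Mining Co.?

Civil penalty: £1,204,450

First 70 days: 70 × £13,820 = £967,400
Remaining days: (74 − 70) × £21,700 = £86,800
Per-day component: £967,400 + £86,800 = £1,054,200
Base plus per-day: £150,250 + £1,054,200 = £1,204,450
The violation was not negligent: no 30% increase.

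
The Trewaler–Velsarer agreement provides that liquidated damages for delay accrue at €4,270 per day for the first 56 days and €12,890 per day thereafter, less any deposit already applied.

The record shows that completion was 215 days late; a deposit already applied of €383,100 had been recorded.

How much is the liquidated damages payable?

€1,905,530

First 56 days: 56 × €4,270 = €239,120
Remaining days: (215 − 56) × €12,890 = €2,049,510
Accrued per-day damages: €239,120 + €2,049,510 = €2,288,630
Less deposit already applied: €2,288,630 − €383,100 = €1,905,530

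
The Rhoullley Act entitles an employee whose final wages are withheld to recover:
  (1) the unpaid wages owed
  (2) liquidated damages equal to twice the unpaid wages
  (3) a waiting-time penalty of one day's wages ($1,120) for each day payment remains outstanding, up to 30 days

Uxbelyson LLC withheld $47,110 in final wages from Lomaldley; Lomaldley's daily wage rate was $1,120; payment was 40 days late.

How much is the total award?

$174,930

Doubled: 2 × $47,110 = $94,220
Penalty days: min(40, 30) = 30
Waiting-time penalty: 30 × $1,120 = $33,600
Total award: $47,110 + $94,220 + $33,600 = $174,930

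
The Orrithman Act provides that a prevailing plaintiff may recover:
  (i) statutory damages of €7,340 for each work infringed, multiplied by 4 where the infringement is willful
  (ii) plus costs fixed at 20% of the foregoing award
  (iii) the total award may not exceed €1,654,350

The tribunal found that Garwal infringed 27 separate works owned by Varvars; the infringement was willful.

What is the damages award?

Statutory damages: 27 × €7,340 = €198,180
Multiplied by 4: 4 × €198,180 = €792,720
Costs: 20% of €792,720 = €158,544
Award plus costs: €792,720 + €158,544 = €951,264
Cap at €1,654,350: €951,264 is within the cap, no reduction.

Award: €951,264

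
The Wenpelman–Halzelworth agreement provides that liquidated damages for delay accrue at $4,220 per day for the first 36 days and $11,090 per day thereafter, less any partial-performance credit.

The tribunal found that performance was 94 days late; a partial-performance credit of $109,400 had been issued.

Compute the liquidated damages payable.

First 36 days: 36 × $4,220 = $151,920
Remaining days: (94 − 36) × $11,090 = $643,220
Accrued per-day damages: $151,920 + $643,220 = $795,140
Less partial-performance credit: $795,140 − $109,400 = $685,740

Liquidated damages: $685,740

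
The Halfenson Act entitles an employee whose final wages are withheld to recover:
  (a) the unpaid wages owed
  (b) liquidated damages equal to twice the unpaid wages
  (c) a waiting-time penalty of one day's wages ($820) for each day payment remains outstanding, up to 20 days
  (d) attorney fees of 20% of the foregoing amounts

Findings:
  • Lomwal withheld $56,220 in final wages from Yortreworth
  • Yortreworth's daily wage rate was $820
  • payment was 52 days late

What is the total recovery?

Total award: $222,072

Doubled: 2 × $56,220 = $112,440
Penalty days: min(52, 20) = 20
Waiting-time penalty: 20 × $820 = $16,400
Subtotal: $56,220 + $112,440 + $16,400 = $185,060
Attorney fees: 20% of $185,060 = $37,012
Total award: $185,060 + $37,012 = $222,072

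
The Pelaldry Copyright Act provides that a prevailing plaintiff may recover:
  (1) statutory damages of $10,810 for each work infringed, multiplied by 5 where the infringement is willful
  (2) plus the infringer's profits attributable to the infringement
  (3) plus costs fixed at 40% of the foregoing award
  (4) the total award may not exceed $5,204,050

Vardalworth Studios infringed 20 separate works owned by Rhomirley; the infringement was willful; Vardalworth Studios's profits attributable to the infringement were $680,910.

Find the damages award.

Statutory damages: 20 × $10,810 = $216,200
Multiplied by 5: 5 × $216,200 = $1,081,000
Combined award: $1,081,000 + $680,910 = $1,761,910
Costs: 40% of $1,761,910 = $704,764
Award plus costs: $1,761,910 + $704,764 = $2,466,674
Cap at $5,204,050: $2,466,674 is within the cap, no reduction.

Award: $2,466,674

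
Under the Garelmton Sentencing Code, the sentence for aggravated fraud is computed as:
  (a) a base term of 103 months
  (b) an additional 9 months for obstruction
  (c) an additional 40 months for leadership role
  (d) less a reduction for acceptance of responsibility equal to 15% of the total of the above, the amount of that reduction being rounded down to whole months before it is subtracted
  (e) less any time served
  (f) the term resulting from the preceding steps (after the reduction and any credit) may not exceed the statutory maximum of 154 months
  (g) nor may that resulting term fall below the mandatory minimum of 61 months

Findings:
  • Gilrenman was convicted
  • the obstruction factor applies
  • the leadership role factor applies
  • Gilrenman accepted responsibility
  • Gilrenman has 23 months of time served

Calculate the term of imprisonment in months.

Obstruction enhancement: +9 months
Leadership role enhancement: +40 months
Adjusted term: 103 months + 9 months + 40 months = 152 months
Acceptance of responsibility reduction: 15% of 152 months = 22 months (rounded down)
After reduction: 152 − 22 = 130 months
Less time served: 130 months − 23 months = 107 months
Cap at 154 months: 107 months is within the cap, no reduction.
Minimum 61 months: 107 months meets the minimum, no increase.

107 months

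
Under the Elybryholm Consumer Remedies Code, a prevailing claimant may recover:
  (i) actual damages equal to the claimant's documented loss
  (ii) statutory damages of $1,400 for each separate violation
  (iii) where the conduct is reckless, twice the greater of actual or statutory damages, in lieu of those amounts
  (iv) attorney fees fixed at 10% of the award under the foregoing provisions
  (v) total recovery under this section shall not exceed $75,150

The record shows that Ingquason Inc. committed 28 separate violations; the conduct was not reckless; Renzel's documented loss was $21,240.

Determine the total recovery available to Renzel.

Statutory damages: 28 × $1,400 = $39,200
Conduct not reckless: the in-lieu enhancement does not apply.
Actual plus statutory damages: $21,240 + $39,200 = $60,440
Attorney fees: 10% of $60,440 = $6,044
Total before cap: $60,440 + $6,044 = $66,484
Cap at $75,150: $66,484 is within the cap, no reduction.

$66,484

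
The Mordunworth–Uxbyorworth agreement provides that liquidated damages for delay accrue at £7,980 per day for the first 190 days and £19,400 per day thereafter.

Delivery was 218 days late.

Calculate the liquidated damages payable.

First 190 days: 190 × £7,980 = £1,516,200
Remaining days: (218 − 190) × £19,400 = £543,200
Accrued per-day damages: £1,516,200 + £543,200 = £2,059,400

£2,059,400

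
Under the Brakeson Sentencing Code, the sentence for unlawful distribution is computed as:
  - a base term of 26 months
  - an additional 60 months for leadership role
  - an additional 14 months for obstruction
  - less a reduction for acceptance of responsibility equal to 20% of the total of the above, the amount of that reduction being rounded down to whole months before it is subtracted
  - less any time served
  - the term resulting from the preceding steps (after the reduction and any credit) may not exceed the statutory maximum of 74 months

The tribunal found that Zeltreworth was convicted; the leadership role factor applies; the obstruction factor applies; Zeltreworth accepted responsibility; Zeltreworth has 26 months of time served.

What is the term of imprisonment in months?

Leadership role enhancement: +60 months
Obstruction enhancement: +14 months
Adjusted term: 26 months + 60 months + 14 months = 100 months
Acceptance of responsibility reduction: 20% of 100 months = 20 months (rounded down)
After reduction: 100 − 20 = 80 months
Less time served: 80 months − 26 months = 54 months
Cap at 74 months: 54 months is within the cap, no reduction.

54 months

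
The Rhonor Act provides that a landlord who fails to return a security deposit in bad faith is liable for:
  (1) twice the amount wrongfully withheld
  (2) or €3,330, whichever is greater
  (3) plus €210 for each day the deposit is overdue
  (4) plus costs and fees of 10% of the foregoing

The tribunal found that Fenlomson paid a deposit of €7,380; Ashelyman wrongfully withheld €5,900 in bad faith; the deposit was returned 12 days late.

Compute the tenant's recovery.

Doubled: 2 × €5,900 = €11,800
Minimum €3,330: €11,800 meets the minimum, no increase.
Late-return penalty: 12 × €210 = €2,520
Damages plus late penalty: €11,800 + €2,520 = €14,320
Costs and fees: 10% of €14,320 = €1,432
Total recovery: €14,320 + €1,432 = €15,752

€15,752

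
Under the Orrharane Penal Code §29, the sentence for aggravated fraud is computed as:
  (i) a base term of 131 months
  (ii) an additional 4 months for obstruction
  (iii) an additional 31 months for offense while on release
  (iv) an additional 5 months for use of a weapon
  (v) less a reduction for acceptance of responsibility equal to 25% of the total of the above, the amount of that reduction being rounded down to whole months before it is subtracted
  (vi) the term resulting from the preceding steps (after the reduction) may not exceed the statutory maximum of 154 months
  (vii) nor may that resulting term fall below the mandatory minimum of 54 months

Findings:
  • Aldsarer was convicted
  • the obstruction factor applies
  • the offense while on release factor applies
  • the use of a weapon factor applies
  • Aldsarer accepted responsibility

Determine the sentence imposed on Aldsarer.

Sentence: 129 months

Obstruction enhancement: +4 months
Offense while on release enhancement: +31 months
Use of a weapon enhancement: +5 months
Adjusted term: 131 months + 4 months + 31 months + 5 months = 171 months
Acceptance of responsibility reduction: 25% of 171 months = 42 months (rounded down)
After reduction: 171 − 42 = 129 months
Cap at 154 months: 129 months is within the cap, no reduction.
Minimum 54 months: 129 months meets the minimum, no increase.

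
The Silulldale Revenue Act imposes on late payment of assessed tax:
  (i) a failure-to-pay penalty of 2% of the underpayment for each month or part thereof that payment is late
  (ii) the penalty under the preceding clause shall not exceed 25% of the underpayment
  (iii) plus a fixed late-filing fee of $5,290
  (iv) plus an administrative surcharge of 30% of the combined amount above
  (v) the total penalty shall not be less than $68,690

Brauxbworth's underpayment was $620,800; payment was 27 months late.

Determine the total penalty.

$208,637

Accrued rate: 2% × 27 = 54%, capped at 25% → 25%
Failure-to-pay penalty: 25% of $620,800 = $155,200
Penalty before surcharge: $155,200 + $5,290 = $160,490
Administrative surcharge: 30% of $160,490 = $48,147
Total penalty: $160,490 + $48,147 = $208,637
Minimum $68,690: $208,637 meets the minimum, no increase.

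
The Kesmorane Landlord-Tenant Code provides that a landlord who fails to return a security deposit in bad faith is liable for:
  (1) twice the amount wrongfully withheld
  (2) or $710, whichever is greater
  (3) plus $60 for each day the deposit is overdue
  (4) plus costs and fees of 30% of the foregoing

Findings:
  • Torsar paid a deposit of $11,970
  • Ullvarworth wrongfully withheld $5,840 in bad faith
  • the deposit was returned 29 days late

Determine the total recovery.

Doubled: 2 × $5,840 = $11,680
Minimum $710: $11,680 meets the minimum, no increase.
Late-return penalty: 29 × $60 = $1,740
Damages plus late penalty: $11,680 + $1,740 = $13,420
Costs and fees: 30% of $13,420 = $4,026
Total recovery: $13,420 + $4,026 = $17,446

$17,446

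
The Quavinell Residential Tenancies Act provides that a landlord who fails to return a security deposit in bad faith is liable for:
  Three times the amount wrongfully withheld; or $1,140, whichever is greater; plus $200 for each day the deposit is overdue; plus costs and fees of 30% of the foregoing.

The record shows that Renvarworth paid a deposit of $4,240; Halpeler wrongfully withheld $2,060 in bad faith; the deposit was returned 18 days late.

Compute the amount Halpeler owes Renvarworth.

$12,714

Trebled: 3 × $2,060 = $6,180
Minimum $1,140: $6,180 meets the minimum, no increase.
Late-return penalty: 18 × $200 = $3,600
Damages plus late penalty: $6,180 + $3,600 = $9,780
Costs and fees: 30% of $9,780 = $2,934
Total recovery: $9,780 + $2,934 = $12,714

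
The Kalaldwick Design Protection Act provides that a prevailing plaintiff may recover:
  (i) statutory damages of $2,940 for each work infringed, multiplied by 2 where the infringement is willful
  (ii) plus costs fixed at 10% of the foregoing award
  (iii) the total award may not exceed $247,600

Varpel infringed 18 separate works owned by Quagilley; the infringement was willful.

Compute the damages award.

$116,424

Statutory damages: 18 × $2,940 = $52,920
Doubled: 2 × $52,920 = $105,840
Costs: 10% of $105,840 = $10,584
Award plus costs: $105,840 + $10,584 = $116,424
Cap at $247,600: $116,424 is within the cap, no reduction.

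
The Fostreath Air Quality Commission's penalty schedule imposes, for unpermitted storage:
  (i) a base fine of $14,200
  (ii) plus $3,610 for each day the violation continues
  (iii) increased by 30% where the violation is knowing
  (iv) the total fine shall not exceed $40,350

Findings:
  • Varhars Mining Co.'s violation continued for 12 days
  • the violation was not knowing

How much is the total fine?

Per-day component: 12 × $3,610 = $43,320
Base plus per-day: $14,200 + $43,320 = $57,520
The violation was not knowing: no 30% increase.
Cap at $40,350: $57,520 exceeds the cap → $40,350

$40,350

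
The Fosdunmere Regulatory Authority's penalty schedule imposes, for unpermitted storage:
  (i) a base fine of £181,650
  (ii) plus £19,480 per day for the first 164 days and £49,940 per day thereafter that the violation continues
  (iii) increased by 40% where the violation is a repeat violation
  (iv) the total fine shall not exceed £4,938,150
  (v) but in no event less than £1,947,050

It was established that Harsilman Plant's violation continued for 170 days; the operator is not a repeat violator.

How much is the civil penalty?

First 164 days: 164 × £19,480 = £3,194,720
Remaining days: (170 − 164) × £49,940 = £299,640
Per-day component: £3,194,720 + £299,640 = £3,494,360
Base plus per-day: £181,650 + £3,494,360 = £3,676,010
The operator is not a repeat violator: no 40% increase.
Cap at £4,938,150: £3,676,010 is within the cap, no reduction.
Minimum £1,947,050: £3,676,010 meets the minimum, no increase.

Civil penalty: £3,676,010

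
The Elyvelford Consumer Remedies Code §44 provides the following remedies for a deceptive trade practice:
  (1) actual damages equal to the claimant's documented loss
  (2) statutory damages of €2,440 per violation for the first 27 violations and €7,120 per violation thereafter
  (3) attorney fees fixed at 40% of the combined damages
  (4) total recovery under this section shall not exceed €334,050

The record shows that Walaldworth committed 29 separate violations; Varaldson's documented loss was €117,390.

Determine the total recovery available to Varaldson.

Total recovery: €276,514

First 27 violations: 27 × €2,440 = €65,880
Remaining violations: (29 − 27) × €7,120 = €14,240
Statutory damages: €65,880 + €14,240 = €80,120
Combined damages: €117,390 + €80,120 = €197,510
Attorney fees: 40% of €197,510 = €79,004
Total before cap: €197,510 + €79,004 = €276,514
Cap at €334,050: €276,514 is within the cap, no reduction.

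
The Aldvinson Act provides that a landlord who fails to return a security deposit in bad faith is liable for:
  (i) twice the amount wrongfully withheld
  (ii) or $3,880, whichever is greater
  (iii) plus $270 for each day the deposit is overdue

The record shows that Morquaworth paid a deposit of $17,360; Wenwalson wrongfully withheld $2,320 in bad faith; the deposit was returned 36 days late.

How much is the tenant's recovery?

Doubled: 2 × $2,320 = $4,640
Minimum $3,880: $4,640 meets the minimum, no increase.
Late-return penalty: 36 × $270 = $9,720
Damages plus late penalty: $4,640 + $9,720 = $14,360

$14,360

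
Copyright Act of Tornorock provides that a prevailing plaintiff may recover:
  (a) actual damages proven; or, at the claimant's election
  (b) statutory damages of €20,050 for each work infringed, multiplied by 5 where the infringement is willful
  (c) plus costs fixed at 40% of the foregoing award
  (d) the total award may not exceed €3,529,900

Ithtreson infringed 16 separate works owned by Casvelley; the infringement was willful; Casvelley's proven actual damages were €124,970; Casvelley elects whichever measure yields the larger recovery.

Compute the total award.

€2,245,600

Statutory damages: 16 × €20,050 = €320,800
Multiplied by 5: 5 × €320,800 = €1,604,000
Greater of actual damages (€124,970) or enhanced statutory damages (€1,604,000): €1,604,000
Costs: 40% of €1,604,000 = €641,600
Award plus costs: €1,604,000 + €641,600 = €2,245,600
Cap at €3,529,900: €2,245,600 is within the cap, no reduction.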